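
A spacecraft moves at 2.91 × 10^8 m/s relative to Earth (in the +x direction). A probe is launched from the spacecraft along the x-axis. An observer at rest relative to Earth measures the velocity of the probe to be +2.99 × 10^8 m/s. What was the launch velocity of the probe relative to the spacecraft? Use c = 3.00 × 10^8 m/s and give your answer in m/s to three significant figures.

+2.41 × 10^8 m/s

v = 0.970c, u = 0.997c.
Invert the composition law: u' = (u − v)/(1 − uv/c²).
u' = (0.997 − 0.970) / (1 − (0.997)(0.970)) = 0.0267/0.0332 = 0.8024.
u' = 0.8024 × 3.00 × 10^8 m/s.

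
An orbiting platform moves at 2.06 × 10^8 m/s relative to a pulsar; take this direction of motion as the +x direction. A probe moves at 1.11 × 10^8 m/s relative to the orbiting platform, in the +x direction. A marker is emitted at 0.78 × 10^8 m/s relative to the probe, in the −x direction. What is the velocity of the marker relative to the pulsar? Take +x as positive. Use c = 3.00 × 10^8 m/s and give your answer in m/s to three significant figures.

Apply u = (u' + v)/(1 + u'v/c²) successively, working outward toward the pulsar.
(Dividing each given speed by c = 3.00 × 10^8 m/s to work in units of c.)
Start: velocity of the orbiting platform relative to the pulsar = 0.6867c.
Compose with the probe (u' = 0.370 in the orbiting platform frame): u_1 = (0.370 + 0.687) / (1 + 0.370·0.687) = 1.0567/1.2541 = 0.8426.
Compose with the marker (u' = -0.260 in the probe frame): u_2 = (-0.260 + 0.843) / (1 + (-0.260)·0.843) = 0.5826/0.7809 = 0.7460.
So u = 0.7460 × 3.00 × 10^8 m/s.

+2.24 × 10^8 m/s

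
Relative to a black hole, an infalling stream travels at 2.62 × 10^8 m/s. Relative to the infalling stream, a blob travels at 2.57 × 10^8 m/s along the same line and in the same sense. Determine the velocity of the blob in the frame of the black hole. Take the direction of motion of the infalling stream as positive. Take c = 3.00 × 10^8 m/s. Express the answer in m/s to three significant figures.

2.97 × 10^8 m/s

In units of c (dividing by 3.00 × 10^8 m/s): v = 0.873, u' = 0.857.
u = (u' + v)/(1 + u'v/c²):
u = (0.857 + 0.873) / (1 + 0.857·0.873) = 1.7300/1.7482 = 0.9896
Converting back: u = 0.9896 × 3.00 × 10^8 m/s.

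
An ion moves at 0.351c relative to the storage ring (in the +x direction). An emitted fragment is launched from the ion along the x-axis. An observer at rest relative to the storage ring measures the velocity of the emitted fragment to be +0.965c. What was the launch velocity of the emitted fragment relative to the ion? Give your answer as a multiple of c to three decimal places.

Invert the composition law: u' = (u − v)/(1 − uv/c²).
u' = (0.965 − 0.351) / (1 − (0.965)(0.351)) = 0.6140/0.6613 = 0.9285.

+0.928c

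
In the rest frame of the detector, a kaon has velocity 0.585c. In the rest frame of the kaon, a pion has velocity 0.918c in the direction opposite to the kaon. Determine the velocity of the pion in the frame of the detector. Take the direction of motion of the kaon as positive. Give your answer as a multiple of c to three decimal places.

-0.719c

With v = 0.585 and u' = -0.918 (in units of c),
u = (u' + v)/(1 + u'v/c²):
u = (-0.918 + 0.585) / (1 + (-0.918)·0.585) = -0.3330/0.4630 = -0.7193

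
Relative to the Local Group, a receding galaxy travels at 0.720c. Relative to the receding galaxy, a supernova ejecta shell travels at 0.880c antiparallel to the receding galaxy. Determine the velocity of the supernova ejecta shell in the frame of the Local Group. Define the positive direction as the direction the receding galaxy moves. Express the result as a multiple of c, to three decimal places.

With v = 0.720 and u' = -0.880 (in units of c),
u = (u' + v)/(1 + u'v/c²):
u = (-0.880 + 0.720) / (1 + (-0.880)·0.720) = -0.1600/0.3664 = -0.4367

-0.437c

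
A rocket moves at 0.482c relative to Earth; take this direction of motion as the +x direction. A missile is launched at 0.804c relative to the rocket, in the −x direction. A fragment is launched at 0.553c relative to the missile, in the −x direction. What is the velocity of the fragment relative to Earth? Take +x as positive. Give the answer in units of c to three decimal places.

Apply u = (u' + v)/(1 + u'v/c²) successively, working outward toward Earth.
Start: velocity of the rocket relative to Earth = 0.4820c.
Compose with the missile (u' = -0.804 in the rocket frame): u_1 = (-0.804 + 0.482) / (1 + (-0.804)·0.482) = -0.3220/0.6125 = -0.5257.
Compose with the fragment (u' = -0.553 in the missile frame): u_2 = (-0.553 + (-0.526)) / (1 + (-0.553)·(-0.526)) = -1.0787/1.2907 = -0.8358.

-0.836c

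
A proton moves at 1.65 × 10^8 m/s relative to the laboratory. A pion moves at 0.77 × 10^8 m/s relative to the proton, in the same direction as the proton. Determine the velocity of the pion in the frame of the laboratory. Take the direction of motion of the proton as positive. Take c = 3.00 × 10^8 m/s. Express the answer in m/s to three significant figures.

In units of c (dividing by 3.00 × 10^8 m/s): v = 0.550, u' = 0.257.
u = (u' + v)/(1 + u'v/c²):
u = (0.257 + 0.550) / (1 + 0.257·0.550) = 0.8067/1.1412 = 0.7069
Converting back: u = 0.7069 × 3.00 × 10^8 m/s.

2.12 × 10^8 m/s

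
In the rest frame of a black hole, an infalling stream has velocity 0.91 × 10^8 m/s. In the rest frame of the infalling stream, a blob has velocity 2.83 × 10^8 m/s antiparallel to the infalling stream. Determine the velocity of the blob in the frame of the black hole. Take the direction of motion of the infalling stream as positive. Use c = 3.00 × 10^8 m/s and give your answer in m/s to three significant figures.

-2.69 × 10^8 m/s

In units of c (dividing by 3.00 × 10^8 m/s): v = 0.303, u' = -0.943.
u = (u' + v)/(1 + u'v/c²):
u = (-0.943 + 0.303) / (1 + (-0.943)·0.303) = -0.6400/0.7139 = -0.8965
(Galilean addition would give -0.640c.)
Converting back: u = -0.8965 × 3.00 × 10^8 m/s.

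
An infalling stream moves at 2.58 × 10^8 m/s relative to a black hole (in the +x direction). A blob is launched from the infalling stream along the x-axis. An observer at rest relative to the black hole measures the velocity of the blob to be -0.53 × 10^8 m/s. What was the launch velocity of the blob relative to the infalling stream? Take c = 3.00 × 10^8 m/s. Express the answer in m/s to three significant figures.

-2.70 × 10^8 m/s

v = 0.860c, u = -0.177c.
Invert the composition law: u' = (u − v)/(1 − uv/c²).
u' = (-0.177 − 0.860) / (1 − (-0.177)(0.860)) = -1.0367/1.1519 = -0.8999.
u' = -0.8999 × 3.00 × 10^8 m/s.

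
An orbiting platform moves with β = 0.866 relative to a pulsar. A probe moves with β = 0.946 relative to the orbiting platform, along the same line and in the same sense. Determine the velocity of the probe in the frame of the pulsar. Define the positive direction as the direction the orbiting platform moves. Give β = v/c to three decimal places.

β = 0.996

With v = 0.866 and u' = 0.946 (in units of c),
u = (u' + v)/(1 + u'v/c²):
u = (0.946 + 0.866) / (1 + 0.946·0.866) = 1.8120/1.8192 = 0.9960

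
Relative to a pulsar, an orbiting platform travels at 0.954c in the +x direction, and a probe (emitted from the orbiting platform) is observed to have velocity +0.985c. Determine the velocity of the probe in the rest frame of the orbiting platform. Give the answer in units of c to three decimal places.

+0.514c

Invert the composition law: u' = (u − v)/(1 − uv/c²).
u' = (0.985 − 0.954) / (1 − (0.985)(0.954)) = 0.0310/0.0603 = 0.5140.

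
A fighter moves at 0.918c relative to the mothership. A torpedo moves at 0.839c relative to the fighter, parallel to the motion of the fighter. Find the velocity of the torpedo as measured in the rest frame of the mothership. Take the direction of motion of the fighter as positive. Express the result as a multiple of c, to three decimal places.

0.993c

With v = 0.918 and u' = 0.839 (in units of c),
u = (u' + v)/(1 + u'v/c²):
u = (0.839 + 0.918) / (1 + 0.839·0.918) = 1.7570/1.7702 = 0.9925
(Galilean addition would give +1.757c, exceeding c.)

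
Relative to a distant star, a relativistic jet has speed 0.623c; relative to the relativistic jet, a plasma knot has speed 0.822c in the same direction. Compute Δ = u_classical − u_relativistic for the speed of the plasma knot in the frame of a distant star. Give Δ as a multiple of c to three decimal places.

Δ = 0.489c

Galilean: u_cl = 0.822 + 0.623 = 1.4450.
Relativistic: u_rel = (0.822 + 0.623) / (1 + 0.822·0.623) = 1.4450/1.5121 = 0.9556.
Δ = 1.4450 − 0.9556 = 0.4894.
(The classical prediction exceeds c; the relativistic result does not.)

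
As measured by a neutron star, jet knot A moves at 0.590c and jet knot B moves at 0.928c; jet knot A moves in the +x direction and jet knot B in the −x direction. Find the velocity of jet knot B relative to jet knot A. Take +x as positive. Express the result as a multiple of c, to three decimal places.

-0.981c

β_A = 0.590, β_B = -0.928.
Transform to A's frame with the inverse velocity-addition law: u' = (u − v)/(1 − uv/c²), taking u = β_B and v = β_A.
u' = (-0.928 − 0.590) / (1 − (0.590)(-0.928)) = -1.5180/1.5475 = -0.9809.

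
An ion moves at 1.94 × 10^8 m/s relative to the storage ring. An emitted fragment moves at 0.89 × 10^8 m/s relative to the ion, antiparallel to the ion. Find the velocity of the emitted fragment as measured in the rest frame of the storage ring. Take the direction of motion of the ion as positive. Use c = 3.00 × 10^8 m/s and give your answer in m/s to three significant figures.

+1.30 × 10^8 m/s

In units of c (dividing by 3.00 × 10^8 m/s): v = 0.647, u' = -0.297.
u = (u' + v)/(1 + u'v/c²):
u = (-0.297 + 0.647) / (1 + (-0.297)·0.647) = 0.3500/0.8082 = 0.4331
(Galilean addition would give +0.350c.)
Converting back: u = 0.4331 × 3.00 × 10^8 m/s.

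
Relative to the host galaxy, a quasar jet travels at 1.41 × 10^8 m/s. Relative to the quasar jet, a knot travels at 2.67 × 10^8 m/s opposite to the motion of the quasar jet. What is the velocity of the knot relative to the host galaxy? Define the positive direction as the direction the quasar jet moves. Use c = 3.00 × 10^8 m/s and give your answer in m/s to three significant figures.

In units of c (dividing by 3.00 × 10^8 m/s): v = 0.470, u' = -0.890.
u = (u' + v)/(1 + u'v/c²):
u = (-0.890 + 0.470) / (1 + (-0.890)·0.470) = -0.4200/0.5817 = -0.7220
(Galilean addition would give -0.420c.)
Converting back: u = -0.7220 × 3.00 × 10^8 m/s.

-2.17 × 10^8 m/s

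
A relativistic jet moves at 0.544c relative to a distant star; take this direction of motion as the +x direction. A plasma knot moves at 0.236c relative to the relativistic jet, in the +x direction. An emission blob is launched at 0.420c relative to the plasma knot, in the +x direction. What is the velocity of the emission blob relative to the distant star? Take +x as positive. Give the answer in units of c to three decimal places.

0.861c

Apply u = (u' + v)/(1 + u'v/c²) successively, working outward toward the distant star.
Start: velocity of the relativistic jet relative to the distant star = 0.5440c.
Compose with the plasma knot (u' = 0.236 in the relativistic jet frame): u_1 = (0.236 + 0.544) / (1 + 0.236·0.544) = 0.7800/1.1284 = 0.6913.
Compose with the emission blob (u' = 0.420 in the plasma knot frame): u_2 = (0.420 + 0.691) / (1 + 0.420·0.691) = 1.1113/1.2903 = 0.8612.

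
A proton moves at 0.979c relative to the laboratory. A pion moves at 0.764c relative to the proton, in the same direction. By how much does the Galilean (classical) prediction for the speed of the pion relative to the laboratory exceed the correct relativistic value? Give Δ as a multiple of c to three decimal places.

Galilean: u_cl = 0.764 + 0.979 = 1.7430.
Relativistic: u_rel = (0.764 + 0.979) / (1 + 0.764·0.979) = 1.7430/1.7480 = 0.9972.
Δ = 1.7430 − 0.9972 = 0.7458.
(The classical prediction exceeds c; the relativistic result does not.)

Δ = 0.746c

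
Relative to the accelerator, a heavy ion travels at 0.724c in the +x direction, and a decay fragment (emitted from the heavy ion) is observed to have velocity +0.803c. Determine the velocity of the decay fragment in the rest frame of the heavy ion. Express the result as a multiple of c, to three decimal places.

Invert the composition law: u' = (u − v)/(1 − uv/c²).
u' = (0.803 − 0.724) / (1 − (0.803)(0.724)) = 0.0790/0.4186 = 0.1887.

+0.189c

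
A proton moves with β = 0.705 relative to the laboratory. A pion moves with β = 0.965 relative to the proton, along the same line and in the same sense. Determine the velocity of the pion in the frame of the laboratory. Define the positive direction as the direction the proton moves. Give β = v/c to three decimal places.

With v = 0.705 and u' = 0.965 (in units of c),
u = (u' + v)/(1 + u'v/c²):
u = (0.965 + 0.705) / (1 + 0.965·0.705) = 1.6700/1.6803 = 0.9939

β = 0.994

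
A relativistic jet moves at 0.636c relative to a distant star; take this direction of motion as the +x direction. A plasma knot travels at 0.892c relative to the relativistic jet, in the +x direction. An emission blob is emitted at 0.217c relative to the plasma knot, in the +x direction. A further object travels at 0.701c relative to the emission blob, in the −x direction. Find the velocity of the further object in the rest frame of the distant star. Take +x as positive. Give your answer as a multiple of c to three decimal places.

+0.911c

Apply u = (u' + v)/(1 + u'v/c²) successively, working outward toward the distant star.
Start: velocity of the relativistic jet relative to the distant star = 0.6360c.
Compose with the plasma knot (u' = 0.892 in the relativistic jet frame): u_1 = (0.892 + 0.636) / (1 + 0.892·0.636) = 1.5280/1.5673 = 0.9749.
Compose with the emission blob (u' = 0.217 in the plasma knot frame): u_2 = (0.217 + 0.975) / (1 + 0.217·0.975) = 1.1919/1.2116 = 0.9838.
Compose with the further object (u' = -0.701 in the emission blob frame): u_3 = (-0.701 + 0.984) / (1 + (-0.701)·0.984) = 0.2828/0.3104 = 0.9112.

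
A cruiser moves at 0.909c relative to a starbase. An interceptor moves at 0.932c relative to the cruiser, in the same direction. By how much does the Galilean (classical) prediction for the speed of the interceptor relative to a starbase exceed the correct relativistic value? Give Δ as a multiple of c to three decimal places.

Galilean: u_cl = 0.932 + 0.909 = 1.8410.
Relativistic: u_rel = (0.932 + 0.909) / (1 + 0.932·0.909) = 1.8410/1.8472 = 0.9967.
Δ = 1.8410 − 0.9967 = 0.8443.
(The classical prediction exceeds c; the relativistic result does not.)

Δ = 0.844c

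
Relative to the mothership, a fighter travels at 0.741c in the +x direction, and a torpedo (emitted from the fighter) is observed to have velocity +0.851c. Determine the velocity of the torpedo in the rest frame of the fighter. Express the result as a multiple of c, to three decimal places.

+0.298c

Invert the composition law: u' = (u − v)/(1 − uv/c²).
u' = (0.851 − 0.741) / (1 − (0.851)(0.741)) = 0.1100/0.3694 = 0.2978.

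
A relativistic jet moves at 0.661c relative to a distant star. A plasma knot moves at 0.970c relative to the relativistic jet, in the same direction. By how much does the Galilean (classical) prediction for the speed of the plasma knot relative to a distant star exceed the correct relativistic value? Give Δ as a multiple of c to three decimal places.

Δ = 0.637c

Galilean: u_cl = 0.970 + 0.661 = 1.6310.
Relativistic: u_rel = (0.970 + 0.661) / (1 + 0.970·0.661) = 1.6310/1.6412 = 0.9938.
Δ = 1.6310 − 0.9938 = 0.6372.
(The classical prediction exceeds c; the relativistic result does not.)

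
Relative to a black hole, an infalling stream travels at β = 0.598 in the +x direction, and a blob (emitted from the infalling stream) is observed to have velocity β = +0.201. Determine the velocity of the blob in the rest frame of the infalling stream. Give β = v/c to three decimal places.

Invert the composition law: u' = (u − v)/(1 − uv/c²).
u' = (0.201 − 0.598) / (1 − (0.201)(0.598)) = -0.3970/0.8798 = -0.4512.

β = -0.451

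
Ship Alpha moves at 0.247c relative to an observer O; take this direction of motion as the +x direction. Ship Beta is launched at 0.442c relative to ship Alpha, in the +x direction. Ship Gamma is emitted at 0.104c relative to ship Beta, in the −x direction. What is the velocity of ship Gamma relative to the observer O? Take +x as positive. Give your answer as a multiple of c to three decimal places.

Apply u = (u' + v)/(1 + u'v/c²) successively, working outward toward the observer O.
Start: velocity of ship Alpha relative to the observer O = 0.2470c.
Compose with ship Beta (u' = 0.442 in ship Alpha frame): u_1 = (0.442 + 0.247) / (1 + 0.442·0.247) = 0.6890/1.1092 = 0.6212.
Compose with ship Gamma (u' = -0.104 in ship Beta frame): u_2 = (-0.104 + 0.621) / (1 + (-0.104)·0.621) = 0.5172/0.9354 = 0.5529.

+0.553c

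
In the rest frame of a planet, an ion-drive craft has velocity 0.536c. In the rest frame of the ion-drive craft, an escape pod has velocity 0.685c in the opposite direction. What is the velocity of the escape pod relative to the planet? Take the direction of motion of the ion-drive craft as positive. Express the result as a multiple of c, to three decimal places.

-0.235c

With v = 0.536 and u' = -0.685 (in units of c),
u = (u' + v)/(1 + u'v/c²):
u = (-0.685 + 0.536) / (1 + (-0.685)·0.536) = -0.1490/0.6328 = -0.2354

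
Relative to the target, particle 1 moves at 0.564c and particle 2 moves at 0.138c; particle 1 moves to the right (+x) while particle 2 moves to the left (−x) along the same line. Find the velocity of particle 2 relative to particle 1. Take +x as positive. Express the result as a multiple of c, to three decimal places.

β_A = 0.564, β_B = -0.138.
Transform to A's frame with the inverse velocity-addition law: u' = (u − v)/(1 − uv/c²), taking u = β_B and v = β_A.
u' = (-0.138 − 0.564) / (1 − (0.564)(-0.138)) = -0.7020/1.0778 = -0.6513.

-0.651c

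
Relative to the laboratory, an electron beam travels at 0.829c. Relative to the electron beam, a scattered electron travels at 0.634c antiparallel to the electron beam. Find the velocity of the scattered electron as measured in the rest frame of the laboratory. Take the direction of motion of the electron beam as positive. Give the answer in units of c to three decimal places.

With v = 0.829 and u' = -0.634 (in units of c),
u = (u' + v)/(1 + u'v/c²):
u = (-0.634 + 0.829) / (1 + (-0.634)·0.829) = 0.1950/0.4744 = 0.4110

+0.411c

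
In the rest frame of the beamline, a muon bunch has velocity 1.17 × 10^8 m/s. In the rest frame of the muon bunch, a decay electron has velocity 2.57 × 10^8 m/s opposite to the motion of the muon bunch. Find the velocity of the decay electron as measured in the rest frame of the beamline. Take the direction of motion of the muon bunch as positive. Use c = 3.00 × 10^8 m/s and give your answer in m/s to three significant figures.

In units of c (dividing by 3.00 × 10^8 m/s): v = 0.390, u' = -0.857.
u = (u' + v)/(1 + u'v/c²):
u = (-0.857 + 0.390) / (1 + (-0.857)·0.390) = -0.4667/0.6659 = -0.7008
Converting back: u = -0.7008 × 3.00 × 10^8 m/s.

-2.10 × 10^8 m/s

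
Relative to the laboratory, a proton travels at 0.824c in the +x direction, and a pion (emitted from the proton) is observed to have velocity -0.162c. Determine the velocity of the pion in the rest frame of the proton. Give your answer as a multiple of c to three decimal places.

Invert the composition law: u' = (u − v)/(1 − uv/c²).
u' = (-0.162 − 0.824) / (1 − (-0.162)(0.824)) = -0.9860/1.1335 = -0.8699.

-0.870c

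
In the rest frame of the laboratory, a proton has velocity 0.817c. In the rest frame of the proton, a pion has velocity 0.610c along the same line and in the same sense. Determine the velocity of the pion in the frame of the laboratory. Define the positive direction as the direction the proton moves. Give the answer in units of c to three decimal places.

With v = 0.817 and u' = 0.610 (in units of c),
u = (u' + v)/(1 + u'v/c²):
u = (0.610 + 0.817) / (1 + 0.610·0.817) = 1.4270/1.4984 = 0.9524

0.952c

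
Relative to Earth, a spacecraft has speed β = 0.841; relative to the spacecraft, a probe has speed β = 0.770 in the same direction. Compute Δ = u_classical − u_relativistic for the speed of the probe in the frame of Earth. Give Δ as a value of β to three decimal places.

Galilean: u_cl = 0.770 + 0.841 = 1.6110.
Relativistic: u_rel = (0.770 + 0.841) / (1 + 0.770·0.841) = 1.6110/1.6476 = 0.9778.
Δ = 1.6110 − 0.9778 = 0.6332.
(The classical prediction exceeds c; the relativistic result does not.)

Δ = 0.633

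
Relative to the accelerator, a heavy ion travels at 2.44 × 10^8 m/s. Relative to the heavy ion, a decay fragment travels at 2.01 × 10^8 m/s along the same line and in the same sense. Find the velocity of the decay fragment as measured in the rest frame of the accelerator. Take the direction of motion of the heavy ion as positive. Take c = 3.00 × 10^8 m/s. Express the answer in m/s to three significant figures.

2.88 × 10^8 m/s

In units of c (dividing by 3.00 × 10^8 m/s): v = 0.813, u' = 0.670.
u = (u' + v)/(1 + u'v/c²):
u = (0.670 + 0.813) / (1 + 0.670·0.813) = 1.4833/1.5449 = 0.9601
(Galilean addition would give +1.483c, exceeding c.)
Converting back: u = 0.9601 × 3.00 × 10^8 m/s.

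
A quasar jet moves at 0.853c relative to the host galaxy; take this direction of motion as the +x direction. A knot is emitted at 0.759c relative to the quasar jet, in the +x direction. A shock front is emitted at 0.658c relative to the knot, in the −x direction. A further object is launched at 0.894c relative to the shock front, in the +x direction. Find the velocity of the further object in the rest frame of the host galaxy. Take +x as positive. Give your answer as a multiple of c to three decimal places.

+0.994c

Apply u = (u' + v)/(1 + u'v/c²) successively, working outward toward the host galaxy.
Start: velocity of the quasar jet relative to the host galaxy = 0.8530c.
Compose with the knot (u' = 0.759 in the quasar jet frame): u_1 = (0.759 + 0.853) / (1 + 0.759·0.853) = 1.6120/1.6474 = 0.9785.
Compose with the shock front (u' = -0.658 in the knot frame): u_2 = (-0.658 + 0.978) / (1 + (-0.658)·0.978) = 0.3205/0.3561 = 0.8999.
Compose with the further object (u' = 0.894 in the shock front frame): u_3 = (0.894 + 0.900) / (1 + 0.894·0.900) = 1.7939/1.8045 = 0.9941.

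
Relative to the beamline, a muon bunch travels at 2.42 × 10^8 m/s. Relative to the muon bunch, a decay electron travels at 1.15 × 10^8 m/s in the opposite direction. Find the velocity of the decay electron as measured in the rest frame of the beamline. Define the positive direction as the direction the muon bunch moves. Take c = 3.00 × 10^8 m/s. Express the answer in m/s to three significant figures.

In units of c (dividing by 3.00 × 10^8 m/s): v = 0.807, u' = -0.383.
u = (u' + v)/(1 + u'v/c²):
u = (-0.383 + 0.807) / (1 + (-0.383)·0.807) = 0.4233/0.6908 = 0.6128
Converting back: u = 0.6128 × 3.00 × 10^8 m/s.

+1.84 × 10^8 m/s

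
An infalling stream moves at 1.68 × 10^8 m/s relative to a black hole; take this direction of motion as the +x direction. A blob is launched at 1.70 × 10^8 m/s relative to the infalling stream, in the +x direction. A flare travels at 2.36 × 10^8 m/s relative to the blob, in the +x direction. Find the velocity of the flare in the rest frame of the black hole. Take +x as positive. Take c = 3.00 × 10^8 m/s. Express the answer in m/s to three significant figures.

2.94 × 10^8 m/s

Apply u = (u' + v)/(1 + u'v/c²) successively, working outward toward the black hole.
(Dividing each given speed by c = 3.00 × 10^8 m/s to work in units of c.)
Start: velocity of the infalling stream relative to the black hole = 0.5600c.
Compose with the blob (u' = 0.567 in the infalling stream frame): u_1 = (0.567 + 0.560) / (1 + 0.567·0.560) = 1.1267/1.3173 = 0.8553.
Compose with the flare (u' = 0.787 in the blob frame): u_2 = (0.787 + 0.855) / (1 + 0.787·0.855) = 1.6419/1.6728 = 0.9815.
So u = 0.9815 × 3.00 × 10^8 m/s.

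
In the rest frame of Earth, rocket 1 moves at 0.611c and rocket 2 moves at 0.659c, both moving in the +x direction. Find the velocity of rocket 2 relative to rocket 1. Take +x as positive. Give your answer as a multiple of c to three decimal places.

+0.080c

β_A = 0.611, β_B = 0.659.
Transform to A's frame with the inverse velocity-addition law: u' = (u − v)/(1 − uv/c²), taking u = β_B and v = β_A.
u' = (0.659 − 0.611) / (1 − (0.611)(0.659)) = 0.0480/0.5974 = 0.0804.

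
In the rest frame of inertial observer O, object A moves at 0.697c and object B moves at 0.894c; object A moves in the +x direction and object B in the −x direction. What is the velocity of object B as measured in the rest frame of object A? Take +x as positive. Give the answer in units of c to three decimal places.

β_A = 0.697, β_B = -0.894.
Transform to A's frame with the inverse velocity-addition law: u' = (u − v)/(1 − uv/c²), taking u = β_B and v = β_A.
u' = (-0.894 − 0.697) / (1 − (0.697)(-0.894)) = -1.5910/1.6231 = -0.9802.

-0.980c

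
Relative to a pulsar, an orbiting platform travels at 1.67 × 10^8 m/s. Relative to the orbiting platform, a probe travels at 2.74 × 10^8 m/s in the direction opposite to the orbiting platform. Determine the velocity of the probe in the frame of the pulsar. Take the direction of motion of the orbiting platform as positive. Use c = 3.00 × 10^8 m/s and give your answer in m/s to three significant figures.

-2.18 × 10^8 m/s

In units of c (dividing by 3.00 × 10^8 m/s): v = 0.557, u' = -0.913.
u = (u' + v)/(1 + u'v/c²):
u = (-0.913 + 0.557) / (1 + (-0.913)·0.557) = -0.3567/0.4916 = -0.7256
Converting back: u = -0.7256 × 3.00 × 10^8 m/s.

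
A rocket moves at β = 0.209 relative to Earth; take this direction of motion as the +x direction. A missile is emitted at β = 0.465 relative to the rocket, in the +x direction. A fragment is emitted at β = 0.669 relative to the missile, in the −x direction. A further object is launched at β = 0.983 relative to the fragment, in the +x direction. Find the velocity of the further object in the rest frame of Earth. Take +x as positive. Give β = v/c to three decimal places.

Apply u = (u' + v)/(1 + u'v/c²) successively, working outward toward Earth.
Start: velocity of the rocket relative to Earth = 0.2090c.
Compose with the missile (u' = 0.465 in the rocket frame): u_1 = (0.465 + 0.209) / (1 + 0.465·0.209) = 0.6740/1.0972 = 0.6143.
Compose with the fragment (u' = -0.669 in the missile frame): u_2 = (-0.669 + 0.614) / (1 + (-0.669)·0.614) = -0.0547/0.5890 = -0.0929.
Compose with the further object (u' = 0.983 in the fragment frame): u_3 = (0.983 + (-0.093)) / (1 + 0.983·(-0.093)) = 0.8901/0.9087 = 0.9796.

β = +0.980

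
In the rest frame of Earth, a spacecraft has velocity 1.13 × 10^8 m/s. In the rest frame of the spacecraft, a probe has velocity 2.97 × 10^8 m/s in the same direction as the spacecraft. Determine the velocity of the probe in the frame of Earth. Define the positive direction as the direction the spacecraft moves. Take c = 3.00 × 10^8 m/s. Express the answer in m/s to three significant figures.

In units of c (dividing by 3.00 × 10^8 m/s): v = 0.377, u' = 0.990.
u = (u' + v)/(1 + u'v/c²):
u = (0.990 + 0.377) / (1 + 0.990·0.377) = 1.3667/1.3729 = 0.9955
(Galilean addition would give +1.367c, exceeding c.)
Converting back: u = 0.9955 × 3.00 × 10^8 m/s.

2.99 × 10^8 m/s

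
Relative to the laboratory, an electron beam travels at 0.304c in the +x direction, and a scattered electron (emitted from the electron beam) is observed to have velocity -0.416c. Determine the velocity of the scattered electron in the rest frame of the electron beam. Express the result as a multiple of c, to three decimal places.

-0.639c

Invert the composition law: u' = (u − v)/(1 − uv/c²).
u' = (-0.416 − 0.304) / (1 − (-0.416)(0.304)) = -0.7200/1.1265 = -0.6392.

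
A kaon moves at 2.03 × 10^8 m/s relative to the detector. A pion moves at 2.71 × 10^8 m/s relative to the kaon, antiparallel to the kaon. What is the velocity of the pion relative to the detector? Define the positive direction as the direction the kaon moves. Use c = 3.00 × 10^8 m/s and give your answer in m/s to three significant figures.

In units of c (dividing by 3.00 × 10^8 m/s): v = 0.677, u' = -0.903.
u = (u' + v)/(1 + u'v/c²):
u = (-0.903 + 0.677) / (1 + (-0.903)·0.677) = -0.2267/0.3887 = -0.5831
Converting back: u = -0.5831 × 3.00 × 10^8 m/s.

-1.75 × 10^8 m/s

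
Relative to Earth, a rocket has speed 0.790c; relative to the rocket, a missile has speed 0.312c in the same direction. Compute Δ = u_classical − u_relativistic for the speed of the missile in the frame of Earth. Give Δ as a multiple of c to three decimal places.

Δ = 0.218c

Galilean: u_cl = 0.312 + 0.790 = 1.1020.
Relativistic: u_rel = (0.312 + 0.790) / (1 + 0.312·0.790) = 1.1020/1.2465 = 0.8841.
Δ = 1.1020 − 0.8841 = 0.2179.
(The classical prediction exceeds c; the relativistic result does not.)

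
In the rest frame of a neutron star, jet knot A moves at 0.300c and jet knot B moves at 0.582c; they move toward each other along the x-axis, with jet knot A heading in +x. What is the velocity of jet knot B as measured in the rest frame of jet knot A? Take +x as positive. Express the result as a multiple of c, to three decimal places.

β_A = 0.300, β_B = -0.582.
Transform to A's frame with the inverse velocity-addition law: u' = (u − v)/(1 − uv/c²), taking u = β_B and v = β_A.
u' = (-0.582 − 0.300) / (1 − (0.300)(-0.582)) = -0.8820/1.1746 = -0.7509.

-0.751c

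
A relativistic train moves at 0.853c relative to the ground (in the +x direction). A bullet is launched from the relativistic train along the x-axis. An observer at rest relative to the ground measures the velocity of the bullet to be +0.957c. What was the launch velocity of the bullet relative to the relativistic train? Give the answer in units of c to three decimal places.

+0.566c

Invert the composition law: u' = (u − v)/(1 − uv/c²).
u' = (0.957 − 0.853) / (1 − (0.957)(0.853)) = 0.1040/0.1837 = 0.5662.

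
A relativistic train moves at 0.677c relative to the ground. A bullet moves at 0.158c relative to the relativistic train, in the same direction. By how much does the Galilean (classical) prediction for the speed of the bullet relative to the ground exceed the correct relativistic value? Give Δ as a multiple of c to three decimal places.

Δ = 0.081c

Galilean: u_cl = 0.158 + 0.677 = 0.8350.
Relativistic: u_rel = (0.158 + 0.677) / (1 + 0.158·0.677) = 0.8350/1.1070 = 0.7543.
Δ = 0.8350 − 0.7543 = 0.0807.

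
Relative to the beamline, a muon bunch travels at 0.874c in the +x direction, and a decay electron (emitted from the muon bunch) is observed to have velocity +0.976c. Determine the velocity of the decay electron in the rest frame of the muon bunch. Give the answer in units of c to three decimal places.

+0.694c

Invert the composition law: u' = (u − v)/(1 − uv/c²).
u' = (0.976 − 0.874) / (1 − (0.976)(0.874)) = 0.1020/0.1470 = 0.6940.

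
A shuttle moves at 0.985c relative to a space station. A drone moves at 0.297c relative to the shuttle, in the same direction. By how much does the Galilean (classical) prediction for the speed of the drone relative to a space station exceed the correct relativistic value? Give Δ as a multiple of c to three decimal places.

Δ = 0.290c

Galilean: u_cl = 0.297 + 0.985 = 1.2820.
Relativistic: u_rel = (0.297 + 0.985) / (1 + 0.297·0.985) = 1.2820/1.2925 = 0.9918.
Δ = 1.2820 − 0.9918 = 0.2902.
(The classical prediction exceeds c; the relativistic result does not.)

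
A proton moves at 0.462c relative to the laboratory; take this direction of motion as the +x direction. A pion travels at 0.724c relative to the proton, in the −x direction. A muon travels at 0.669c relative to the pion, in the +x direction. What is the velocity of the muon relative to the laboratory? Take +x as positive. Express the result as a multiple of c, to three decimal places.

+0.374c

Apply u = (u' + v)/(1 + u'v/c²) successively, working outward toward the laboratory.
Start: velocity of the proton relative to the laboratory = 0.4620c.
Compose with the pion (u' = -0.724 in the proton frame): u_1 = (-0.724 + 0.462) / (1 + (-0.724)·0.462) = -0.2620/0.6655 = -0.3937.
Compose with the muon (u' = 0.669 in the pion frame): u_2 = (0.669 + (-0.394)) / (1 + 0.669·(-0.394)) = 0.2753/0.7366 = 0.3738.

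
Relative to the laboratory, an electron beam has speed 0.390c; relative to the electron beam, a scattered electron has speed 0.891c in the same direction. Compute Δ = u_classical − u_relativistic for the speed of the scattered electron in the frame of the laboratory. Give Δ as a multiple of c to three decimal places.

Galilean: u_cl = 0.891 + 0.390 = 1.2810.
Relativistic: u_rel = (0.891 + 0.390) / (1 + 0.891·0.390) = 1.2810/1.3475 = 0.9507.
Δ = 1.2810 − 0.9507 = 0.3303.
(The classical prediction exceeds c; the relativistic result does not.)

Δ = 0.330c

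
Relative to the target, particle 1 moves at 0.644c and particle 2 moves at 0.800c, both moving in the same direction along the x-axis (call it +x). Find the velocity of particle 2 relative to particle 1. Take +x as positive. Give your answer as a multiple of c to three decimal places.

β_A = 0.644, β_B = 0.800.
Transform to A's frame with the inverse velocity-addition law: u' = (u − v)/(1 − uv/c²), taking u = β_B and v = β_A.
u' = (0.800 − 0.644) / (1 − (0.644)(0.800)) = 0.1560/0.4848 = 0.3218.

+0.322c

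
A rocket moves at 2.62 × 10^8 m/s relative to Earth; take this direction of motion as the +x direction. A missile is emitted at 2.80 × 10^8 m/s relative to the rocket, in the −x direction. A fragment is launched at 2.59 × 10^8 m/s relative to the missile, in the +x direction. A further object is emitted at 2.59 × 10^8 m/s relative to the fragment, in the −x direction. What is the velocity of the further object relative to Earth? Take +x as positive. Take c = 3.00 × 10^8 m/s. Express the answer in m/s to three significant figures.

-9.74 × 10^7 m/s

Apply u = (u' + v)/(1 + u'v/c²) successively, working outward toward Earth.
(Dividing each given speed by c = 3.00 × 10^8 m/s to work in units of c.)
Start: velocity of the rocket relative to Earth = 0.8733c.
Compose with the missile (u' = -0.933 in the rocket frame): u_1 = (-0.933 + 0.873) / (1 + (-0.933)·0.873) = -0.0600/0.1849 = -0.3245.
Compose with the fragment (u' = 0.863 in the missile frame): u_2 = (0.863 + (-0.325)) / (1 + 0.863·(-0.325)) = 0.5388/0.7198 = 0.7485.
Compose with the further object (u' = -0.863 in the fragment frame): u_3 = (-0.863 + 0.749) / (1 + (-0.863)·0.749) = -0.1148/0.3538 = -0.3245.
So u = -0.3245 × 3.00 × 10^8 m/s.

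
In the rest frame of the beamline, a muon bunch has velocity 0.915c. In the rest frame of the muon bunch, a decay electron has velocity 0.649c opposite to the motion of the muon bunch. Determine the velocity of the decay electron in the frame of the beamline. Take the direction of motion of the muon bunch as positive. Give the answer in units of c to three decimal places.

With v = 0.915 and u' = -0.649 (in units of c),
u = (u' + v)/(1 + u'v/c²):
u = (-0.649 + 0.915) / (1 + (-0.649)·0.915) = 0.2660/0.4062 = 0.6549
(Galilean addition would give +0.266c.)

+0.655c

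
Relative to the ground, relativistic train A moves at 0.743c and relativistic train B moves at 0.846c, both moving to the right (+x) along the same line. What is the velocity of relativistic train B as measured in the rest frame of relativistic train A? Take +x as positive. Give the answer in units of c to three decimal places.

β_A = 0.743, β_B = 0.846.
Transform to A's frame with the inverse velocity-addition law: u' = (u − v)/(1 − uv/c²), taking u = β_B and v = β_A.
u' = (0.846 − 0.743) / (1 − (0.743)(0.846)) = 0.1030/0.3714 = 0.2773.

+0.277c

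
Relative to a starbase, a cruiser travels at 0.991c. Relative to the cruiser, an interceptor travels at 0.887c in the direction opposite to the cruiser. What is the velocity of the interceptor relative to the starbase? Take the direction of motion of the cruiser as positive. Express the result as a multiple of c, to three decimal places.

+0.860c

With v = 0.991 and u' = -0.887 (in units of c),
u = (u' + v)/(1 + u'v/c²):
u = (-0.887 + 0.991) / (1 + (-0.887)·0.991) = 0.1040/0.1210 = 0.8596
(Galilean addition would give +0.104c.)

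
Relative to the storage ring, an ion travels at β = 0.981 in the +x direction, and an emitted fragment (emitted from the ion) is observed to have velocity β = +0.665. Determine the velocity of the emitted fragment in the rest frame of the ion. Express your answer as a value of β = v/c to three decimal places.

β = -0.909

Invert the composition law: u' = (u − v)/(1 − uv/c²).
u' = (0.665 − 0.981) / (1 − (0.665)(0.981)) = -0.3160/0.3476 = -0.9090.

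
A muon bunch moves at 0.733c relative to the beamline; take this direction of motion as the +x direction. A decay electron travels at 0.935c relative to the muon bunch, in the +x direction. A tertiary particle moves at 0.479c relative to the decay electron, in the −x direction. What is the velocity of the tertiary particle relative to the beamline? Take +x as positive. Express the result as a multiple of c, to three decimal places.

Apply u = (u' + v)/(1 + u'v/c²) successively, working outward toward the beamline.
Start: velocity of the muon bunch relative to the beamline = 0.7330c.
Compose with the decay electron (u' = 0.935 in the muon bunch frame): u_1 = (0.935 + 0.733) / (1 + 0.935·0.733) = 1.6680/1.6854 = 0.9897.
Compose with the tertiary particle (u' = -0.479 in the decay electron frame): u_2 = (-0.479 + 0.990) / (1 + (-0.479)·0.990) = 0.5107/0.5259 = 0.9710.

+0.971c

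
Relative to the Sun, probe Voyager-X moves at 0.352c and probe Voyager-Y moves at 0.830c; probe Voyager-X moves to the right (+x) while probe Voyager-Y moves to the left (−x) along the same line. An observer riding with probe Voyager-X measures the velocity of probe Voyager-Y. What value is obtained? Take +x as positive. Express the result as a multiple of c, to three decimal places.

-0.915c

β_A = 0.352, β_B = -0.830.
Transform to A's frame with the inverse velocity-addition law: u' = (u − v)/(1 − uv/c²), taking u = β_B and v = β_A.
u' = (-0.830 − 0.352) / (1 − (0.352)(-0.830)) = -1.1820/1.2922 = -0.9147.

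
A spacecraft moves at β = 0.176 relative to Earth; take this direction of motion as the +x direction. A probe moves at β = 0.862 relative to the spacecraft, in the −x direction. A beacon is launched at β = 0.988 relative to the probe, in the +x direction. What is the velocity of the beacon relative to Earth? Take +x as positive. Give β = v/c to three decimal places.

Apply u = (u' + v)/(1 + u'v/c²) successively, working outward toward Earth.
Start: velocity of the spacecraft relative to Earth = 0.1760c.
Compose with the probe (u' = -0.862 in the spacecraft frame): u_1 = (-0.862 + 0.176) / (1 + (-0.862)·0.176) = -0.6860/0.8483 = -0.8087.
Compose with the beacon (u' = 0.988 in the probe frame): u_2 = (0.988 + (-0.809)) / (1 + 0.988·(-0.809)) = 0.1793/0.2010 = 0.8920.

β = +0.892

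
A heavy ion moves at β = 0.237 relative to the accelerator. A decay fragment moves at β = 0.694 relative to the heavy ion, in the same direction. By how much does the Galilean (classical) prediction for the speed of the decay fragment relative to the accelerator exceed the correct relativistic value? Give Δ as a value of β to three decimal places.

Δ = 0.132

Galilean: u_cl = 0.694 + 0.237 = 0.9310.
Relativistic: u_rel = (0.694 + 0.237) / (1 + 0.694·0.237) = 0.9310/1.1645 = 0.7995.
Δ = 0.9310 − 0.7995 = 0.1315.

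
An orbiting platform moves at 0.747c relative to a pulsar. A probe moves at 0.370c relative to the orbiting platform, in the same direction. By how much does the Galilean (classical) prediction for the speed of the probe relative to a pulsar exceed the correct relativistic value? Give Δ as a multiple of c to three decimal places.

Galilean: u_cl = 0.370 + 0.747 = 1.1170.
Relativistic: u_rel = (0.370 + 0.747) / (1 + 0.370·0.747) = 1.1170/1.2764 = 0.8751.
Δ = 1.1170 − 0.8751 = 0.2419.
(The classical prediction exceeds c; the relativistic result does not.)

Δ = 0.242c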